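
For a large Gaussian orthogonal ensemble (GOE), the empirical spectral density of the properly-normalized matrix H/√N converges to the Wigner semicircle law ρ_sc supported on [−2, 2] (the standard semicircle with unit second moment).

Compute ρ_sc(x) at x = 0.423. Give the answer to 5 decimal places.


ρ_sc(x) = (1/(2π)) √(4 − x²). With x = 0.423:
  4 − x² = 4 − (0.423)² = 4 − 0.178929 = 3.821071.
  √(4 − x²) = 1.954756.
  1/(2π) = 0.159155.
  ρ_sc(0.423) = 0.159155 · 1.954756 = 0.311109.

Rounded to 5 decimal places: ρ_sc(0.423) ≈ 0.31111.


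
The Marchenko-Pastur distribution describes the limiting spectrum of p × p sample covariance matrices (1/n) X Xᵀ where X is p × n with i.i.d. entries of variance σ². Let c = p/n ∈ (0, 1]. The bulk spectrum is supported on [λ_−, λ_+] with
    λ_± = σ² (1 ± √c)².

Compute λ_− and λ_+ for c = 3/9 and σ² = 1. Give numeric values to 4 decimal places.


c = 3/9 = 0.333333; √c = 0.577350.
λ_− = σ² (1 − √c)² = 1 · (1 − 0.577350)² = 1 · (0.422650)² = 0.178633.
λ_+ = σ² (1 + √c)² = 1 · (1 + 0.577350)² = 1 · (1.577350)² = 2.488034.

Rounded to 4 decimal places: λ_− ≈ 0.1786, λ_+ ≈ 2.4880.


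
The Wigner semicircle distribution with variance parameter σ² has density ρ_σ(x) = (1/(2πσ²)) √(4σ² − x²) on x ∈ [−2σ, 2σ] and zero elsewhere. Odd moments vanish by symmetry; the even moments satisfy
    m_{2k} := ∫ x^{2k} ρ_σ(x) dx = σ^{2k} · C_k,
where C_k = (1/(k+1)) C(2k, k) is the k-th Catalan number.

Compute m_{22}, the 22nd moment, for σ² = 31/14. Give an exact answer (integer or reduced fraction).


By the scaled semicircle moment identity, m_{2k} = σ^{2k} · C_k with k = 11.
C_11 = (1/(k+1)) · C(2k, k) = (1/12) · C(22, 11) = (1/12) · 705432 = 58786.
σ^{2k} = (σ²)^k = (31/14)^11 = 25408476896404831/4049565169664.

Therefore m_{22} = σ^{22} · C_11 = (25408476896404831/4049565169664) · 58786 = 106690194488003885369/289254654976.


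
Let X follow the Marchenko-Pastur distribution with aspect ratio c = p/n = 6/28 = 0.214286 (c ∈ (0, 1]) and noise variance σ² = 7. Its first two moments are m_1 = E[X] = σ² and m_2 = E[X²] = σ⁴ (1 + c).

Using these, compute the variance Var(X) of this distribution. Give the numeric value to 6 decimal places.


m_1 = E[X] = σ² = 7, so m_1² = 49.
m_2 = E[X²] = σ⁴ (1 + c) = 49 · (1 + 0.214286) = 49 · 1.214286 = 59.500000.
(Note m_2 − m_1² simplifies to c · σ⁴ = 0.214286 · 49.)

Var(X) = m_2 − m_1² = 59.500000 − 49 = 10.500000.


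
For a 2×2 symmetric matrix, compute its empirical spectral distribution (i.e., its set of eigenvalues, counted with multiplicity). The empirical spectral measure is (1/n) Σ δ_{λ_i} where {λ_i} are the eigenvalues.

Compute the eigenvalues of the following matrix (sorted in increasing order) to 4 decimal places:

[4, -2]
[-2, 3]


Since M is real symmetric, both eigenvalues are real; they are the roots of det(λI − M) = λ² − (tr M) λ + det M.
tr M = 4 + 3 = 7.
det M = 4·3 − (-2)² = 12 − 4 = 8.
Characteristic polynomial: λ² − 7λ + 8 = 0.
Discriminant Δ = (tr M)² − 4·det M = 49 − 32 = 17; √Δ = 4.123106.
λ = (tr M ± √Δ)/2 = (7 ± 4.123106)/2, giving (tr M − √Δ)/2 = 1.4384 and (tr M + √Δ)/2 = 5.5616.

Eigenvalues sorted in increasing order: [1.4384, 5.5616].


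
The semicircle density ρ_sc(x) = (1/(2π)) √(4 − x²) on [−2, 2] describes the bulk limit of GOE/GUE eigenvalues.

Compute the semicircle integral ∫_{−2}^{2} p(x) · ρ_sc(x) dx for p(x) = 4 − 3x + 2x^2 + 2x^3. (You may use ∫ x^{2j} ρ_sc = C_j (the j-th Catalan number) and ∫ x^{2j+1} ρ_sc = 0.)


Write p(x) = Σ a_i x^i, split into monomials and integrate each against ρ_sc separately.
Using ∫ x^{2j} ρ_sc = C_j = (1/(j+1)) C(2j, j) (Catalan numbers) and ∫ x^{2j+1} ρ_sc = 0 (odd monomials vanish by symmetry):
  i = 0 (even): a_0 · C_{0} = 4 · 1 = 4
  i = 1 (odd): ∫ x^1 ρ_sc = 0 (vanishes)
  i = 2 (even): a_2 · C_{1} = 2 · 1 = 2
  i = 3 (odd): ∫ x^3 ρ_sc = 0 (vanishes)

Summing the contributions: ∫_{−2}^{2} p(x) ρ_sc(x) dx = 4 + 2 = 6.


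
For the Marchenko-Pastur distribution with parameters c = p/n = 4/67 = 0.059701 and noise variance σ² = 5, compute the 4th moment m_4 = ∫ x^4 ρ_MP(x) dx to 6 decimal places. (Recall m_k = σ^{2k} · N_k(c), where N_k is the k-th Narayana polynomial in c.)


E[X⁴] = σ⁸ (1 + 6c + 6c² + c³) (fourth MP moment). With σ² = 5 (so σ⁸ = 625) and c = 4/67 = 0.059701: E[X⁴] = 625 · (1 + 6·0.059701 + 6·(0.059701)² + (0.059701)³) = 625 · 1.379807.

So E[X^4] = 862.379598.


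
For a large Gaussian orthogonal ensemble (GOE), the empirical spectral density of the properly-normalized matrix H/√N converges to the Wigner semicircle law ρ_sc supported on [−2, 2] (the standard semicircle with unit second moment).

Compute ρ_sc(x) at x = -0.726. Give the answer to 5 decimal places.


ρ_sc(x) = (1/(2π)) √(4 − x²). With x = -0.726:
  4 − x² = 4 − (-0.726)² = 4 − 0.527076 = 3.472924.
  √(4 − x²) = 1.863578.
  1/(2π) = 0.159155.
  ρ_sc(-0.726) = 0.159155 · 1.863578 = 0.296598.

Rounded to 5 decimal places: ρ_sc(-0.726) ≈ 0.29660.


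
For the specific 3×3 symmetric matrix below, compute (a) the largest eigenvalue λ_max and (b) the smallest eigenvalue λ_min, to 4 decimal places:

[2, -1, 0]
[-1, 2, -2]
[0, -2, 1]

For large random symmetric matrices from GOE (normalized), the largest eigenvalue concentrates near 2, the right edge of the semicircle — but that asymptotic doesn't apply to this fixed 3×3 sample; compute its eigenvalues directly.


Since M is real symmetric, all three eigenvalues are real; they are the roots of det(λI − M) = λ³ − (tr M) λ² + s λ − det M, where s is the sum of the principal 2×2 minors.
tr M = 2 + 2 + 1 = 5.
s = (2·2 − (-1)²) + (2·1 − 0²) + (2·1 − (-2)²) = 3 + 2 + (-2) = 3.
det M (expand along row 1) = 2·(-2) − (-1)·(-1) + 0·2 = -5.
Characteristic polynomial: λ³ − 5λ² + 3λ + 5 = 0.
Substitute λ = y + (tr M)/3 = y + 1.666667 to remove the quadratic term: y³ + p·y + q = 0 with p = s − (tr M)²/3 = -5.333333 and q = −2(tr M)³/27 + (tr M)·s/3 − det M = 0.740741.
Three real roots ⇒ use the trigonometric (Viète) form: r = 2√(−p/3) = 2.666667, φ = arccos(3q/(p·r)) = arccos(-0.156250) = 1.727689 rad.
y_k = r·cos(φ/3 − 2πk/3) for k = 0, 1, 2 gives y = 2.236545, 0.139397, -2.375942.
λ_k = y_k + 1.666667 gives λ = 3.9032, 1.8061, -0.7093 (check: the sum is 5.0000 = tr M).

Hence λ_max = 3.9032 and λ_min = -0.7093.


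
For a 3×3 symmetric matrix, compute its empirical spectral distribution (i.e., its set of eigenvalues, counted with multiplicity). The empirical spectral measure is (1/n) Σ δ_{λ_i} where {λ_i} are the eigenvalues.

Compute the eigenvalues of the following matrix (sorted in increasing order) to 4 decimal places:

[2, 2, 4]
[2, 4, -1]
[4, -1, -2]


Since M is real symmetric, all three eigenvalues are real; they are the roots of det(λI − M) = λ³ − (tr M) λ² + s λ − det M, where s is the sum of the principal 2×2 minors.
tr M = 2 + 4 + (-2) = 4.
s = (2·4 − 2²) + (2·(-2) − 4²) + (4·(-2) − (-1)²) = 4 + (-20) + (-9) = -25.
det M (expand along row 1) = 2·(-9) − 2·0 + 4·(-18) = -90.
Characteristic polynomial: λ³ − 4λ² − 25λ + 90 = 0.
Substitute λ = y + (tr M)/3 = y + 1.333333 to remove the quadratic term: y³ + p·y + q = 0 with p = s − (tr M)²/3 = -30.333333 and q = −2(tr M)³/27 + (tr M)·s/3 − det M = 51.925926.
Three real roots ⇒ use the trigonometric (Viète) form: r = 2√(−p/3) = 6.359595, φ = arccos(3q/(p·r)) = arccos(-0.807525) = 2.510740 rad.
y_k = r·cos(φ/3 − 2πk/3) for k = 0, 1, 2 gives y = 4.259390, 1.960113, -6.219503.
λ_k = y_k + 1.333333 gives λ = 5.5927, 3.2934, -4.8862 (check: the sum is 4.0000 = tr M).

Eigenvalues sorted in increasing order: [-4.8862, 3.2934, 5.5927].


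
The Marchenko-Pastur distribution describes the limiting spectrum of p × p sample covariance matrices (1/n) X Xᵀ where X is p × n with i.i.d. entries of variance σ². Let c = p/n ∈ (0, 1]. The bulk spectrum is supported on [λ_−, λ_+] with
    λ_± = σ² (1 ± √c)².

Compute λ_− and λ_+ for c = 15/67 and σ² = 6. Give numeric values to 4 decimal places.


c = 15/67 = 0.223881; √c = 0.473160.
λ_− = σ² (1 − √c)² = 6 · (1 − 0.473160)² = 6 · (0.526840)² = 1.665361.
λ_+ = σ² (1 + √c)² = 6 · (1 + 0.473160)² = 6 · (1.473160)² = 13.021206.

Rounded to 4 decimal places: λ_− ≈ 1.6654, λ_+ ≈ 13.0212.


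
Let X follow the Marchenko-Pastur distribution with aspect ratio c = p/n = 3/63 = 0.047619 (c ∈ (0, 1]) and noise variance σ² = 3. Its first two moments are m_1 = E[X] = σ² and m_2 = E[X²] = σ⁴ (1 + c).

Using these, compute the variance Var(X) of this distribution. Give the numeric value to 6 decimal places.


m_1 = E[X] = σ² = 3, so m_1² = 9.
m_2 = E[X²] = σ⁴ (1 + c) = 9 · (1 + 0.047619) = 9 · 1.047619 = 9.428571.
(Note m_2 − m_1² simplifies to c · σ⁴ = 0.047619 · 9.)

Var(X) = m_2 − m_1² = 9.428571 − 9 = 0.428571.


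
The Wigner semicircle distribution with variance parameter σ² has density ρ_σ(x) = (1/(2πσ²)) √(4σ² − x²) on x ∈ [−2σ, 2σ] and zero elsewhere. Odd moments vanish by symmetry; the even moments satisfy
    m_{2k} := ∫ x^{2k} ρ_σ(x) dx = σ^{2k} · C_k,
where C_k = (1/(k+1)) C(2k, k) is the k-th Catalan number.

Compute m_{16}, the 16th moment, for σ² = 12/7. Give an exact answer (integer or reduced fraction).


By the scaled semicircle moment identity, m_{2k} = σ^{2k} · C_k with k = 8.
C_8 = (1/(k+1)) · C(2k, k) = (1/9) · C(16, 8) = (1/9) · 12870 = 1430.
σ^{2k} = (σ²)^k = (12/7)^8 = 429981696/5764801.

Therefore m_{16} = σ^{16} · C_8 = (429981696/5764801) · 1430 = 614873825280/5764801.


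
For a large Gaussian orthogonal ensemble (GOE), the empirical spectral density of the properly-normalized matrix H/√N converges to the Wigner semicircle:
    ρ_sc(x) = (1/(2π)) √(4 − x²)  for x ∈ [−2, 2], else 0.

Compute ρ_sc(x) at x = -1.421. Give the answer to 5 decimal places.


ρ_sc(x) = (1/(2π)) √(4 − x²). With x = -1.421:
  4 − x² = 4 − (-1.421)² = 4 − 2.019241 = 1.980759.
  √(4 − x²) = 1.407394.
  1/(2π) = 0.159155.
  ρ_sc(-1.421) = 0.159155 · 1.407394 = 0.223994.

Rounded to 5 decimal places: ρ_sc(-1.421) ≈ 0.22399.


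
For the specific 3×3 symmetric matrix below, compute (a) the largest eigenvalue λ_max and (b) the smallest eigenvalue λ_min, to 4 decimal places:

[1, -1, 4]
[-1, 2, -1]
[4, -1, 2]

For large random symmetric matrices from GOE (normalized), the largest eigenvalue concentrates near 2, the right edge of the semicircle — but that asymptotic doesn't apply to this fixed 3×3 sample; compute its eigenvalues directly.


Since M is real symmetric, all three eigenvalues are real; they are the roots of det(λI − M) = λ³ − (tr M) λ² + s λ − det M, where s is the sum of the principal 2×2 minors.
tr M = 1 + 2 + 2 = 5.
s = (1·2 − (-1)²) + (1·2 − 4²) + (2·2 − (-1)²) = 1 + (-14) + 3 = -10.
det M (expand along row 1) = 1·3 − (-1)·2 + 4·(-7) = -23.
Characteristic polynomial: λ³ − 5λ² − 10λ + 23 = 0.
Substitute λ = y + (tr M)/3 = y + 1.666667 to remove the quadratic term: y³ + p·y + q = 0 with p = s − (tr M)²/3 = -18.333333 and q = −2(tr M)³/27 + (tr M)·s/3 − det M = -2.925926.
Three real roots ⇒ use the trigonometric (Viète) form: r = 2√(−p/3) = 4.944132, φ = arccos(3q/(p·r)) = arccos(0.096840) = 1.473805 rad.
y_k = r·cos(φ/3 − 2πk/3) for k = 0, 1, 2 gives y = 4.359416, -0.159819, -4.199597.
λ_k = y_k + 1.666667 gives λ = 6.0261, 1.5068, -2.5329 (check: the sum is 5.0000 = tr M).

Hence λ_max = 6.0261 and λ_min = -2.5329.


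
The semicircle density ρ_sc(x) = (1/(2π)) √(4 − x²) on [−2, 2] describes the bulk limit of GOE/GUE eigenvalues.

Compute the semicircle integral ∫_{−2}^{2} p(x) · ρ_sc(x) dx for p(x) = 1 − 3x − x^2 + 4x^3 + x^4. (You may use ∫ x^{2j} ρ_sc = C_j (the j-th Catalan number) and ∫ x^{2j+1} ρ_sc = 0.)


Write p(x) = Σ a_i x^i, split into monomials and integrate each against ρ_sc separately.
Using ∫ x^{2j} ρ_sc = C_j = (1/(j+1)) C(2j, j) (Catalan numbers) and ∫ x^{2j+1} ρ_sc = 0 (odd monomials vanish by symmetry):
  i = 0 (even): a_0 · C_{0} = 1 · 1 = 1
  i = 1 (odd): ∫ x^1 ρ_sc = 0 (vanishes)
  i = 2 (even): a_2 · C_{1} = -1 · 1 = -1
  i = 3 (odd): ∫ x^3 ρ_sc = 0 (vanishes)
  i = 4 (even): a_4 · C_{2} = 1 · 2 = 2

Summing the contributions: ∫_{−2}^{2} p(x) ρ_sc(x) dx = 1 + (-1) + 2 = 2.


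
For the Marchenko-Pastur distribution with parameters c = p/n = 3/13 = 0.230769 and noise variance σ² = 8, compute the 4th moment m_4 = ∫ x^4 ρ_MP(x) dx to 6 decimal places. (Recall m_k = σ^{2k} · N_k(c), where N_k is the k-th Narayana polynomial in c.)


E[X⁴] = σ⁸ (1 + 6c + 6c² + c³) (fourth MP moment). With σ² = 8 (so σ⁸ = 4096) and c = 3/13 = 0.230769: E[X⁴] = 4096 · (1 + 6·0.230769 + 6·(0.230769)² + (0.230769)³) = 4096 · 2.716431.

So E[X^4] = 11126.503414.


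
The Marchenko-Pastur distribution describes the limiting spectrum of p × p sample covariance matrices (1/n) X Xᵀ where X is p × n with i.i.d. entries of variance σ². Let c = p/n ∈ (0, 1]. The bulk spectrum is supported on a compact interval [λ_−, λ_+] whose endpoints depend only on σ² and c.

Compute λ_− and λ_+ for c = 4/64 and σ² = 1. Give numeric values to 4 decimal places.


c = 4/64 = 0.062500; √c = 0.250000.
λ_− = σ² (1 − √c)² = 1 · (1 − 0.250000)² = 1 · (0.750000)² = 0.562500.
λ_+ = σ² (1 + √c)² = 1 · (1 + 0.250000)² = 1 · (1.250000)² = 1.562500.

Rounded to 4 decimal places: λ_− ≈ 0.5625, λ_+ ≈ 1.5625.


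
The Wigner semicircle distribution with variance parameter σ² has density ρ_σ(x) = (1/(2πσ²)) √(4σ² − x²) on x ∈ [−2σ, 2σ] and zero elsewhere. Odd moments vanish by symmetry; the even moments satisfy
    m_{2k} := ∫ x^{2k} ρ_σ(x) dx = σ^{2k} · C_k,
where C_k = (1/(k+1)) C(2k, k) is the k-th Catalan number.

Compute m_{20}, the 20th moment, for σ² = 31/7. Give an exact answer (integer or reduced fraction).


By the scaled semicircle moment identity, m_{2k} = σ^{2k} · C_k with k = 10.
C_10 = (1/(k+1)) · C(2k, k) = (1/11) · C(20, 10) = (1/11) · 184756 = 16796.
σ^{2k} = (σ²)^k = (31/7)^10 = 819628286980801/282475249.

Therefore m_{20} = σ^{20} · C_10 = (819628286980801/282475249) · 16796 = 13766476708129533596/282475249.


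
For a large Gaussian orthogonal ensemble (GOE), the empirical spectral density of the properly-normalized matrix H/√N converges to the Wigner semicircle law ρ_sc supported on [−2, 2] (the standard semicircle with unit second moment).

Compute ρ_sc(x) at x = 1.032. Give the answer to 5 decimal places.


ρ_sc(x) = (1/(2π)) √(4 − x²). With x = 1.032:
  4 − x² = 4 − (1.032)² = 4 − 1.065024 = 2.934976.
  √(4 − x²) = 1.713177.
  1/(2π) = 0.159155.
  ρ_sc(1.032) = 0.159155 · 1.713177 = 0.272661.

Rounded to 5 decimal places: ρ_sc(1.032) ≈ 0.27266.


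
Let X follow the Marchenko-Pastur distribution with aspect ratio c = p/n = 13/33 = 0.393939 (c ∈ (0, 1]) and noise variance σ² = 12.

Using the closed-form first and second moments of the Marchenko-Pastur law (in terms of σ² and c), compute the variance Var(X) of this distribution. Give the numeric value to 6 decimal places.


Recall the MP moments m_1 = E[X] = σ² and m_2 = E[X²] = σ⁴ (1 + c).
m_1 = E[X] = σ² = 12, so m_1² = 144.
m_2 = E[X²] = σ⁴ (1 + c) = 144 · (1 + 0.393939) = 144 · 1.393939 = 200.727273.
(Note m_2 − m_1² simplifies to c · σ⁴ = 0.393939 · 144.)

Var(X) = m_2 − m_1² = 200.727273 − 144 = 56.727273.


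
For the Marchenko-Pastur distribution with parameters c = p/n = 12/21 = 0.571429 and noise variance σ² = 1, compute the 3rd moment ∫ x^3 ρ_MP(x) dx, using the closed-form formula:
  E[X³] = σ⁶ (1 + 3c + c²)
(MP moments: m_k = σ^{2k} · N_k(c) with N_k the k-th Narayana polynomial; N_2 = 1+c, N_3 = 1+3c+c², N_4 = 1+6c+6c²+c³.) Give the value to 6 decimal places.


E[X³] = σ⁶ (1 + 3c + c²) (third MP moment). With σ² = 1 (so σ⁶ = 1) and c = 12/21 = 0.571429: E[X³] = 1 · (1 + 3·0.571429 + (0.571429)²) = 1 · 3.040816.

So E[X^3] = 3.040816.


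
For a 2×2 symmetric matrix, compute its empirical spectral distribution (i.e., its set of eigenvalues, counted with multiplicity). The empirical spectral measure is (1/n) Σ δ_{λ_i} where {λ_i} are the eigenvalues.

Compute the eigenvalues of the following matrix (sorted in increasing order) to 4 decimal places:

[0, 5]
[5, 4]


Since M is real symmetric, both eigenvalues are real; they are the roots of det(λI − M) = λ² − (tr M) λ + det M.
tr M = 0 + 4 = 4.
det M = 0·4 − 5² = 0 − 25 = -25.
Characteristic polynomial: λ² − 4λ − 25 = 0.
Discriminant Δ = (tr M)² − 4·det M = 16 − (-100) = 116; √Δ = 10.770330.
λ = (tr M ± √Δ)/2 = (4 ± 10.770330)/2, giving (tr M − √Δ)/2 = -3.3852 and (tr M + √Δ)/2 = 7.3852.

Eigenvalues sorted in increasing order: [-3.3852, 7.3852].


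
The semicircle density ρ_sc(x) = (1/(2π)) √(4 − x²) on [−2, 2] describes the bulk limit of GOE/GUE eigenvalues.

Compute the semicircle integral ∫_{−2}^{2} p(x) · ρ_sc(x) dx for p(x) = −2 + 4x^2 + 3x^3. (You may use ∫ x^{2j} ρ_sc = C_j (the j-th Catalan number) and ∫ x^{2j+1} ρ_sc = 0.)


Write p(x) = Σ a_i x^i, split into monomials and integrate each against ρ_sc separately.
Using ∫ x^{2j} ρ_sc = C_j = (1/(j+1)) C(2j, j) (Catalan numbers) and ∫ x^{2j+1} ρ_sc = 0 (odd monomials vanish by symmetry):
  i = 0 (even): a_0 · C_{0} = -2 · 1 = -2
  i = 2 (even): a_2 · C_{1} = 4 · 1 = 4
  i = 3 (odd): ∫ x^3 ρ_sc = 0 (vanishes)

Summing the contributions: ∫_{−2}^{2} p(x) ρ_sc(x) dx = (-2) + 4 = 2.


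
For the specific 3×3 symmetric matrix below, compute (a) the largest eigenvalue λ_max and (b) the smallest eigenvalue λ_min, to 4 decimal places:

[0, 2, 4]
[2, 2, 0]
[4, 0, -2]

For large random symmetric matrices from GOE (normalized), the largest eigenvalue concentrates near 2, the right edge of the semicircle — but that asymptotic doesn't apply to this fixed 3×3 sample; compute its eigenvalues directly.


Since M is real symmetric, all three eigenvalues are real; they are the roots of det(λI − M) = λ³ − (tr M) λ² + s λ − det M, where s is the sum of the principal 2×2 minors.
tr M = 0 + 2 + (-2) = 0.
s = (0·2 − 2²) + (0·(-2) − 4²) + (2·(-2) − 0²) = -4 + (-16) + (-4) = -24.
det M (expand along row 1) = 0·(-4) − 2·(-4) + 4·(-8) = -24.
Characteristic polynomial: λ³ − 24λ + 24 = 0.
Substitute λ = y + (tr M)/3 = y + 0.000000 to remove the quadratic term: y³ + p·y + q = 0 with p = s − (tr M)²/3 = -24.000000 and q = −2(tr M)³/27 + (tr M)·s/3 − det M = 24.000000.
Three real roots ⇒ use the trigonometric (Viète) form: r = 2√(−p/3) = 5.656854, φ = arccos(3q/(p·r)) = arccos(-0.530330) = 2.129786 rad.
y_k = r·cos(φ/3 − 2πk/3) for k = 0, 1, 2 gives y = 4.290205, 1.047953, -5.338158.
λ_k = y_k + 0.000000 gives λ = 4.2902, 1.0480, -5.3382 (check: the sum is 0.0000 = tr M).

Hence λ_max = 4.2902 and λ_min = -5.3382.


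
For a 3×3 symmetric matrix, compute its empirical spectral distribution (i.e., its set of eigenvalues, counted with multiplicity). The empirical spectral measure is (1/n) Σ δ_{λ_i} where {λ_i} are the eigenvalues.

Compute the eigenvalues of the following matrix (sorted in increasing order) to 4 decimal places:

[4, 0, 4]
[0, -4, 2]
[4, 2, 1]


Since M is real symmetric, all three eigenvalues are real; they are the roots of det(λI − M) = λ³ − (tr M) λ² + s λ − det M, where s is the sum of the principal 2×2 minors.
tr M = 4 + (-4) + 1 = 1.
s = (4·(-4) − 0²) + (4·1 − 4²) + ((-4)·1 − 2²) = -16 + (-12) + (-8) = -36.
det M (expand along row 1) = 4·(-8) − 0·(-8) + 4·16 = 32.
Characteristic polynomial: λ³ − λ² − 36λ − 32 = 0.
Substitute λ = y + (tr M)/3 = y + 0.333333 to remove the quadratic term: y³ + p·y + q = 0 with p = s − (tr M)²/3 = -36.333333 and q = −2(tr M)³/27 + (tr M)·s/3 − det M = -44.074074.
Three real roots ⇒ use the trigonometric (Viète) form: r = 2√(−p/3) = 6.960204, φ = arccos(3q/(p·r)) = arccos(0.522850) = 1.020605 rad.
y_k = r·cos(φ/3 − 2πk/3) for k = 0, 1, 2 gives y = 6.561297, -1.269337, -5.291959.
λ_k = y_k + 0.333333 gives λ = 6.8946, -0.9360, -4.9586 (check: the sum is 1.0000 = tr M).

Eigenvalues sorted in increasing order: [-4.9586, -0.9360, 6.8946].


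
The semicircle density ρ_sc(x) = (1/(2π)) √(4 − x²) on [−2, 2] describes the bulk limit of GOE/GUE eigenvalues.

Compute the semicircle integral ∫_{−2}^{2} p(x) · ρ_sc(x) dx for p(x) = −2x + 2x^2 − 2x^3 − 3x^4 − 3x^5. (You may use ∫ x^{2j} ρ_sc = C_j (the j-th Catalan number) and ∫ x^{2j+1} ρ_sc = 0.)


Write p(x) = Σ a_i x^i, split into monomials and integrate each against ρ_sc separately.
Using ∫ x^{2j} ρ_sc = C_j = (1/(j+1)) C(2j, j) (Catalan numbers) and ∫ x^{2j+1} ρ_sc = 0 (odd monomials vanish by symmetry):
  i = 1 (odd): ∫ x^1 ρ_sc = 0 (vanishes)
  i = 2 (even): a_2 · C_{1} = 2 · 1 = 2
  i = 3 (odd): ∫ x^3 ρ_sc = 0 (vanishes)
  i = 4 (even): a_4 · C_{2} = -3 · 2 = -6
  i = 5 (odd): ∫ x^5 ρ_sc = 0 (vanishes)

Summing the contributions: ∫_{−2}^{2} p(x) ρ_sc(x) dx = 2 + (-6) = -4.


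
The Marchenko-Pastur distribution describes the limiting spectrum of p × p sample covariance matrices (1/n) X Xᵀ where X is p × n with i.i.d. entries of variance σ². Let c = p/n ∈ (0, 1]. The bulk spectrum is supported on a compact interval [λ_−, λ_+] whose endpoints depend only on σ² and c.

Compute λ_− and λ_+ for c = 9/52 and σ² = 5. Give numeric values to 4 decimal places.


c = 9/52 = 0.173077; √c = 0.416025.
λ_− = σ² (1 − √c)² = 5 · (1 − 0.416025)² = 5 · (0.583975)² = 1.705133.
λ_+ = σ² (1 + √c)² = 5 · (1 + 0.416025)² = 5 · (1.416025)² = 10.025636.

Rounded to 4 decimal places: λ_− ≈ 1.7051, λ_+ ≈ 10.0256.


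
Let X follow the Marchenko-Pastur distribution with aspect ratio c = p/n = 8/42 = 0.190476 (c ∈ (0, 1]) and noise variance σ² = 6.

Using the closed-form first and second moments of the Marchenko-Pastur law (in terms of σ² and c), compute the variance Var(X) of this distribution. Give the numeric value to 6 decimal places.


Recall the MP moments m_1 = E[X] = σ² and m_2 = E[X²] = σ⁴ (1 + c).
m_1 = E[X] = σ² = 6, so m_1² = 36.
m_2 = E[X²] = σ⁴ (1 + c) = 36 · (1 + 0.190476) = 36 · 1.190476 = 42.857143.
(Note m_2 − m_1² simplifies to c · σ⁴ = 0.190476 · 36.)

Var(X) = m_2 − m_1² = 42.857143 − 36 = 6.857143.


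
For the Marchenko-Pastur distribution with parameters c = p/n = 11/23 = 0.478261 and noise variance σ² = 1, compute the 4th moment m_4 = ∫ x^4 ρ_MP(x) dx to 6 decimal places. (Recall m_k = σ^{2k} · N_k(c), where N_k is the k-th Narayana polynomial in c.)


E[X⁴] = σ⁸ (1 + 6c + 6c² + c³) (fourth MP moment). With σ² = 1 (so σ⁸ = 1) and c = 11/23 = 0.478261: E[X⁴] = 1 · (1 + 6·0.478261 + 6·(0.478261)² + (0.478261)³) = 1 · 5.351360.

So E[X^4] = 5.351360.


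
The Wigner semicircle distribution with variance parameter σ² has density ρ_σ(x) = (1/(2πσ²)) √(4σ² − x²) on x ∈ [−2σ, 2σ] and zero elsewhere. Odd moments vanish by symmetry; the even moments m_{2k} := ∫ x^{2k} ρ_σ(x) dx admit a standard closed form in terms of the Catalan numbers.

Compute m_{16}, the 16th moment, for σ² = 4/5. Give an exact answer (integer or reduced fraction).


By the scaled semicircle moment identity, m_{2k} = σ^{2k} · C_k with k = 8.
C_8 = (1/(k+1)) · C(2k, k) = (1/9) · C(16, 8) = (1/9) · 12870 = 1430.
σ^{2k} = (σ²)^k = (4/5)^8 = 65536/390625.

Therefore m_{16} = σ^{16} · C_8 = (65536/390625) · 1430 = 18743296/78125.


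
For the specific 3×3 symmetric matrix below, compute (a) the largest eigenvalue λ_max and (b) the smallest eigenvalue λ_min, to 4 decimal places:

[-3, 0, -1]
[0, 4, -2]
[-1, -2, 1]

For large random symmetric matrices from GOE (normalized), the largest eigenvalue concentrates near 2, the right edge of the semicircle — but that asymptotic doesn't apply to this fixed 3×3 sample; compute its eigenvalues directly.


Since M is real symmetric, all three eigenvalues are real; they are the roots of det(λI − M) = λ³ − (tr M) λ² + s λ − det M, where s is the sum of the principal 2×2 minors.
tr M = -3 + 4 + 1 = 2.
s = ((-3)·4 − 0²) + ((-3)·1 − (-1)²) + (4·1 − (-2)²) = -12 + (-4) + 0 = -16.
det M (expand along row 1) = (-3)·0 − 0·(-2) + (-1)·4 = -4.
Characteristic polynomial: λ³ − 2λ² − 16λ + 4 = 0.
Substitute λ = y + (tr M)/3 = y + 0.666667 to remove the quadratic term: y³ + p·y + q = 0 with p = s − (tr M)²/3 = -17.333333 and q = −2(tr M)³/27 + (tr M)·s/3 − det M = -7.259259.
Three real roots ⇒ use the trigonometric (Viète) form: r = 2√(−p/3) = 4.807402, φ = arccos(3q/(p·r)) = arccos(0.261349) = 1.306377 rad.
y_k = r·cos(φ/3 − 2πk/3) for k = 0, 1, 2 gives y = 4.358758, -0.423175, -3.935583.
λ_k = y_k + 0.666667 gives λ = 5.0254, 0.2435, -3.2689 (check: the sum is 2.0000 = tr M).

Hence λ_max = 5.0254 and λ_min = -3.2689.


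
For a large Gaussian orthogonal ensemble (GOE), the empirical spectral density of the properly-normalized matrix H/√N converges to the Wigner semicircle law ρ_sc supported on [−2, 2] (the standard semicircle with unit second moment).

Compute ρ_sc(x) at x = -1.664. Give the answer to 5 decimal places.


ρ_sc(x) = (1/(2π)) √(4 − x²). With x = -1.664:
  4 − x² = 4 − (-1.664)² = 4 − 2.768896 = 1.231104.
  √(4 − x²) = 1.109551.
  1/(2π) = 0.159155.
  ρ_sc(-1.664) = 0.159155 · 1.109551 = 0.176591.

Rounded to 5 decimal places: ρ_sc(-1.664) ≈ 0.17659.


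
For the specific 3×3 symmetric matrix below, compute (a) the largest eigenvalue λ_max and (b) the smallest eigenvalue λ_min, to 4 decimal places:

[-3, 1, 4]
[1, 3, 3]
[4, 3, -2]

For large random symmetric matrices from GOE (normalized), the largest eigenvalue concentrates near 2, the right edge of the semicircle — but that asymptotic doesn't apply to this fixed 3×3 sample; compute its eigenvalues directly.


Since M is real symmetric, all three eigenvalues are real; they are the roots of det(λI − M) = λ³ − (tr M) λ² + s λ − det M, where s is the sum of the principal 2×2 minors.
tr M = -3 + 3 + (-2) = -2.
s = ((-3)·3 − 1²) + ((-3)·(-2) − 4²) + (3·(-2) − 3²) = -10 + (-10) + (-15) = -35.
det M (expand along row 1) = (-3)·(-15) − 1·(-14) + 4·(-9) = 23.
Characteristic polynomial: λ³ + 2λ² − 35λ − 23 = 0.
Substitute λ = y + (tr M)/3 = y − 0.666667 to remove the quadratic term: y³ + p·y + q = 0 with p = s − (tr M)²/3 = -36.333333 and q = −2(tr M)³/27 + (tr M)·s/3 − det M = 0.925926.
Three real roots ⇒ use the trigonometric (Viète) form: r = 2√(−p/3) = 6.960204, φ = arccos(3q/(p·r)) = arccos(-0.010984) = 1.581781 rad.
y_k = r·cos(φ/3 − 2πk/3) for k = 0, 1, 2 gives y = 6.014931, 0.025485, -6.040416.
λ_k = y_k − 0.666667 gives λ = 5.3483, -0.6412, -6.7071 (check: the sum is -2.0000 = tr M).

Hence λ_max = 5.3483 and λ_min = -6.7071.


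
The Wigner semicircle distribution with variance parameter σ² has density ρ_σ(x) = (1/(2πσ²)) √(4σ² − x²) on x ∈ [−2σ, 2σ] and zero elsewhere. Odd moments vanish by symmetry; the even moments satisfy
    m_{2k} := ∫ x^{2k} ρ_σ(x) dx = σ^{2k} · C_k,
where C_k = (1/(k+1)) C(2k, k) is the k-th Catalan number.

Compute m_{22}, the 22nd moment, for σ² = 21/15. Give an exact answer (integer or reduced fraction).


By the scaled semicircle moment identity, m_{2k} = σ^{2k} · C_k with k = 11.
C_11 = (1/(k+1)) · C(2k, k) = (1/12) · C(22, 11) = (1/12) · 705432 = 58786.
σ^{2k} = (σ²)^k = (21/15)^11 = 1977326743/48828125.

Therefore m_{22} = σ^{22} · C_11 = (1977326743/48828125) · 58786 = 116239129913998/48828125.


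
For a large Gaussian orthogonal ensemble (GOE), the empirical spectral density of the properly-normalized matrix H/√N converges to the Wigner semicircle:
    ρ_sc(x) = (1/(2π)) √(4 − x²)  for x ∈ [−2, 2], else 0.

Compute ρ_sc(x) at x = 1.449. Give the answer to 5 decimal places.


ρ_sc(x) = (1/(2π)) √(4 − x²). With x = 1.449:
  4 − x² = 4 − (1.449)² = 4 − 2.099601 = 1.900399.
  √(4 − x²) = 1.378550.
  1/(2π) = 0.159155.
  ρ_sc(1.449) = 0.159155 · 1.378550 = 0.219403.

Rounded to 5 decimal places: ρ_sc(1.449) ≈ 0.21940.


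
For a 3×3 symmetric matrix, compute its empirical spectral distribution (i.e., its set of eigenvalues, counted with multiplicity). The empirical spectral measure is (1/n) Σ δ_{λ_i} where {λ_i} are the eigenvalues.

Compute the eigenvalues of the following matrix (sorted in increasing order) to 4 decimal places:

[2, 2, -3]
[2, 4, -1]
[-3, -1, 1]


Since M is real symmetric, all three eigenvalues are real; they are the roots of det(λI − M) = λ³ − (tr M) λ² + s λ − det M, where s is the sum of the principal 2×2 minors.
tr M = 2 + 4 + 1 = 7.
s = (2·4 − 2²) + (2·1 − (-3)²) + (4·1 − (-1)²) = 4 + (-7) + 3 = 0.
det M (expand along row 1) = 2·3 − 2·(-1) + (-3)·10 = -22.
Characteristic polynomial: λ³ − 7λ² + 22 = 0.
Substitute λ = y + (tr M)/3 = y + 2.333333 to remove the quadratic term: y³ + p·y + q = 0 with p = s − (tr M)²/3 = -16.333333 and q = −2(tr M)³/27 + (tr M)·s/3 − det M = -3.407407.
Three real roots ⇒ use the trigonometric (Viète) form: r = 2√(−p/3) = 4.666667, φ = arccos(3q/(p·r)) = arccos(0.134111) = 1.436280 rad.
y_k = r·cos(φ/3 − 2πk/3) for k = 0, 1, 2 gives y = 4.141978, -0.209177, -3.932801.
λ_k = y_k + 2.333333 gives λ = 6.4753, 2.1242, -1.5995 (check: the sum is 7.0000 = tr M).

Eigenvalues sorted in increasing order: [-1.5995, 2.1242, 6.4753].


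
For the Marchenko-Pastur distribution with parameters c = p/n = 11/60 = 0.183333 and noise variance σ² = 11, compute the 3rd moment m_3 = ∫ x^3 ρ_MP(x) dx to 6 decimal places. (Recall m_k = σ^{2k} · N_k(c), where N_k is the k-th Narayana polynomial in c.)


E[X³] = σ⁶ (1 + 3c + c²) (third MP moment). With σ² = 11 (so σ⁶ = 1331) and c = 11/60 = 0.183333: E[X³] = 1331 · (1 + 3·0.183333 + (0.183333)²) = 1331 · 1.583611.

So E[X^3] = 2107.786389.


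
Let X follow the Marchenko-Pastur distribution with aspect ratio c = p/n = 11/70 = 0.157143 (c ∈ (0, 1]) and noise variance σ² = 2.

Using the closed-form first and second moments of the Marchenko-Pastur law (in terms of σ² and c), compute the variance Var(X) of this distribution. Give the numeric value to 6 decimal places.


Recall the MP moments m_1 = E[X] = σ² and m_2 = E[X²] = σ⁴ (1 + c).
m_1 = E[X] = σ² = 2, so m_1² = 4.
m_2 = E[X²] = σ⁴ (1 + c) = 4 · (1 + 0.157143) = 4 · 1.157143 = 4.628571.
(Note m_2 − m_1² simplifies to c · σ⁴ = 0.157143 · 4.)

Var(X) = m_2 − m_1² = 4.628571 − 4 = 0.628571.


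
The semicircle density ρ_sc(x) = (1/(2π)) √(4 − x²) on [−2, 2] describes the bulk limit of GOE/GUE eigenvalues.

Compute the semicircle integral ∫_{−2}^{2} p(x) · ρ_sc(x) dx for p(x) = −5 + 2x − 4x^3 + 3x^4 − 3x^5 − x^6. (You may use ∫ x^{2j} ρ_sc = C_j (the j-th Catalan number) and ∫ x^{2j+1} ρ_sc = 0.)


Write p(x) = Σ a_i x^i, split into monomials and integrate each against ρ_sc separately.
Using ∫ x^{2j} ρ_sc = C_j = (1/(j+1)) C(2j, j) (Catalan numbers) and ∫ x^{2j+1} ρ_sc = 0 (odd monomials vanish by symmetry):
  i = 0 (even): a_0 · C_{0} = -5 · 1 = -5
  i = 1 (odd): ∫ x^1 ρ_sc = 0 (vanishes)
  i = 3 (odd): ∫ x^3 ρ_sc = 0 (vanishes)
  i = 4 (even): a_4 · C_{2} = 3 · 2 = 6
  i = 5 (odd): ∫ x^5 ρ_sc = 0 (vanishes)
  i = 6 (even): a_6 · C_{3} = -1 · 5 = -5

Summing the contributions: ∫_{−2}^{2} p(x) ρ_sc(x) dx = (-5) + 6 + (-5) = -4.


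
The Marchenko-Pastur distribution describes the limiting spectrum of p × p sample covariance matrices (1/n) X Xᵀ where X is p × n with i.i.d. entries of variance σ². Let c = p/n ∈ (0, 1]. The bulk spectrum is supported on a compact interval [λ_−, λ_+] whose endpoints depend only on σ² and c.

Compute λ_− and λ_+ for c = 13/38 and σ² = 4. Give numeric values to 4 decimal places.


c = 13/38 = 0.342105; √c = 0.584898.
λ_− = σ² (1 − √c)² = 4 · (1 − 0.584898)² = 4 · (0.415102)² = 0.689240.
λ_+ = σ² (1 + √c)² = 4 · (1 + 0.584898)² = 4 · (1.584898)² = 10.047602.

Rounded to 4 decimal places: λ_− ≈ 0.6892, λ_+ ≈ 10.0476.


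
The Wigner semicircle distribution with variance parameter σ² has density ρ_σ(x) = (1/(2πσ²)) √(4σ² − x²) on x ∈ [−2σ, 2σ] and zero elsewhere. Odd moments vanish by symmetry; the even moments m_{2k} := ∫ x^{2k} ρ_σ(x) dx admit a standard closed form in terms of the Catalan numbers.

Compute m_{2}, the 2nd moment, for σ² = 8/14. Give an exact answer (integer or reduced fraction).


By the scaled semicircle moment identity, m_{2k} = σ^{2k} · C_k with k = 1.
C_1 = (1/(k+1)) · C(2k, k) = (1/2) · C(2, 1) = (1/2) · 2 = 1.
σ^{2k} = (σ²)^k = (8/14)^1 = 4/7.

Therefore m_{2} = σ^{2} · C_1 = (4/7) · 1 = 4/7.


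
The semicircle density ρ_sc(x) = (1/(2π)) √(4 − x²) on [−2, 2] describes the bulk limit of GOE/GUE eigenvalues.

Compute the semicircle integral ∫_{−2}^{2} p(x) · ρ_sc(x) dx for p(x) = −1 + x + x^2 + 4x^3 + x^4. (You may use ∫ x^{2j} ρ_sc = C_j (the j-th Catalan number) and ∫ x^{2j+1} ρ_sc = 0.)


Write p(x) = Σ a_i x^i, split into monomials and integrate each against ρ_sc separately.
Using ∫ x^{2j} ρ_sc = C_j = (1/(j+1)) C(2j, j) (Catalan numbers) and ∫ x^{2j+1} ρ_sc = 0 (odd monomials vanish by symmetry):
  i = 0 (even): a_0 · C_{0} = -1 · 1 = -1
  i = 1 (odd): ∫ x^1 ρ_sc = 0 (vanishes)
  i = 2 (even): a_2 · C_{1} = 1 · 1 = 1
  i = 3 (odd): ∫ x^3 ρ_sc = 0 (vanishes)
  i = 4 (even): a_4 · C_{2} = 1 · 2 = 2

Summing the contributions: ∫_{−2}^{2} p(x) ρ_sc(x) dx = (-1) + 1 + 2 = 2.


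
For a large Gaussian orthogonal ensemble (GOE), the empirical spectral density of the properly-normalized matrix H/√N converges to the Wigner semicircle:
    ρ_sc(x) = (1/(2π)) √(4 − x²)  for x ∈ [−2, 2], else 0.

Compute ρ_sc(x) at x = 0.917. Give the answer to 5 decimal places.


ρ_sc(x) = (1/(2π)) √(4 − x²). With x = 0.917:
  4 − x² = 4 − (0.917)² = 4 − 0.840889 = 3.159111.
  √(4 − x²) = 1.777389.
  1/(2π) = 0.159155.
  ρ_sc(0.917) = 0.159155 · 1.777389 = 0.282880.

Rounded to 5 decimal places: ρ_sc(0.917) ≈ 0.28288.


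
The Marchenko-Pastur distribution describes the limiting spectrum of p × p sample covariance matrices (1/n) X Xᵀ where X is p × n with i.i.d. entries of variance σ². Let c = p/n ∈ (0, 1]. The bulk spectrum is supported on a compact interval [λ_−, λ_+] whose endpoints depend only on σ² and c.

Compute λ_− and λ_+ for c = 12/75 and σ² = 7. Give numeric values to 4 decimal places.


c = 12/75 = 0.160000; √c = 0.400000.
λ_− = σ² (1 − √c)² = 7 · (1 − 0.400000)² = 7 · (0.600000)² = 2.520000.
λ_+ = σ² (1 + √c)² = 7 · (1 + 0.400000)² = 7 · (1.400000)² = 13.720000.

Rounded to 4 decimal places: λ_− ≈ 2.5200, λ_+ ≈ 13.7200.


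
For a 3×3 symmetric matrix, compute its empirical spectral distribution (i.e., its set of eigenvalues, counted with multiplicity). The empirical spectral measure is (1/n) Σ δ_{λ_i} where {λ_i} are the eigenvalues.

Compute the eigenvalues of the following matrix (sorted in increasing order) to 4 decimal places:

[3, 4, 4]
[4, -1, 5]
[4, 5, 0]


Since M is real symmetric, all three eigenvalues are real; they are the roots of det(λI − M) = λ³ − (tr M) λ² + s λ − det M, where s is the sum of the principal 2×2 minors.
tr M = 3 + (-1) + 0 = 2.
s = (3·(-1) − 4²) + (3·0 − 4²) + ((-1)·0 − 5²) = -19 + (-16) + (-25) = -60.
det M (expand along row 1) = 3·(-25) − 4·(-20) + 4·24 = 101.
Characteristic polynomial: λ³ − 2λ² − 60λ − 101 = 0.
Substitute λ = y + (tr M)/3 = y + 0.666667 to remove the quadratic term: y³ + p·y + q = 0 with p = s − (tr M)²/3 = -61.333333 and q = −2(tr M)³/27 + (tr M)·s/3 − det M = -141.592593.
Three real roots ⇒ use the trigonometric (Viète) form: r = 2√(−p/3) = 9.043107, φ = arccos(3q/(p·r)) = arccos(0.765857) = 0.698424 rad.
y_k = r·cos(φ/3 − 2πk/3) for k = 0, 1, 2 gives y = 8.799146, -2.592749, -6.206396.
λ_k = y_k + 0.666667 gives λ = 9.4658, -1.9261, -5.5397 (check: the sum is 2.0000 = tr M).

Eigenvalues sorted in increasing order: [-5.5397, -1.9261, 9.4658].


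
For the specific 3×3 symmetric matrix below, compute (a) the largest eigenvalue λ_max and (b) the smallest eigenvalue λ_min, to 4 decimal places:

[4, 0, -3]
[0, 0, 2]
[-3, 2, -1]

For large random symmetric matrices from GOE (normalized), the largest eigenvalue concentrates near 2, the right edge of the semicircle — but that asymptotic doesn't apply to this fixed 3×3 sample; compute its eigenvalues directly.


Since M is real symmetric, all three eigenvalues are real; they are the roots of det(λI − M) = λ³ − (tr M) λ² + s λ − det M, where s is the sum of the principal 2×2 minors.
tr M = 4 + 0 + (-1) = 3.
s = (4·0 − 0²) + (4·(-1) − (-3)²) + (0·(-1) − 2²) = 0 + (-13) + (-4) = -17.
det M (expand along row 1) = 4·(-4) − 0·6 + (-3)·0 = -16.
Characteristic polynomial: λ³ − 3λ² − 17λ + 16 = 0.
Substitute λ = y + (tr M)/3 = y + 1.000000 to remove the quadratic term: y³ + p·y + q = 0 with p = s − (tr M)²/3 = -20.000000 and q = −2(tr M)³/27 + (tr M)·s/3 − det M = -3.000000.
Three real roots ⇒ use the trigonometric (Viète) form: r = 2√(−p/3) = 5.163978, φ = arccos(3q/(p·r)) = arccos(0.087142) = 1.483544 rad.
y_k = r·cos(φ/3 − 2πk/3) for k = 0, 1, 2 gives y = 4.545329, -0.150169, -4.395160.
λ_k = y_k + 1.000000 gives λ = 5.5453, 0.8498, -3.3952 (check: the sum is 3.0000 = tr M).

Hence λ_max = 5.5453 and λ_min = -3.3952.


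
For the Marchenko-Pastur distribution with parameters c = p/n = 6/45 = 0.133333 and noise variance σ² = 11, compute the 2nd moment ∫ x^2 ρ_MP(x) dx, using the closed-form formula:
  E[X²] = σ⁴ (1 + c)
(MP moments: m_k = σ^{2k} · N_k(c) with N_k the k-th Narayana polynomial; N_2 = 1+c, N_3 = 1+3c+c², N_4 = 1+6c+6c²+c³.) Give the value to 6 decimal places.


E[X²] = σ⁴ (1 + c) (second MP moment). With σ² = 11 (so σ⁴ = 121) and c = 6/45 = 0.133333: E[X²] = 121 · (1 + 0.133333) = 121 · 1.133333.

So E[X^2] = 137.133333.


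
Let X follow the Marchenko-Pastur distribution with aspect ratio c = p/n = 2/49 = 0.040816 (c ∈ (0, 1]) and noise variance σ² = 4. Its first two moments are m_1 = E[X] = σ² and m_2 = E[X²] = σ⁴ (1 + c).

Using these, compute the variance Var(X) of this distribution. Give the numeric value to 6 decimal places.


m_1 = E[X] = σ² = 4, so m_1² = 16.
m_2 = E[X²] = σ⁴ (1 + c) = 16 · (1 + 0.040816) = 16 · 1.040816 = 16.653061.
(Note m_2 − m_1² simplifies to c · σ⁴ = 0.040816 · 16.)

Var(X) = m_2 − m_1² = 16.653061 − 16 = 0.653061.


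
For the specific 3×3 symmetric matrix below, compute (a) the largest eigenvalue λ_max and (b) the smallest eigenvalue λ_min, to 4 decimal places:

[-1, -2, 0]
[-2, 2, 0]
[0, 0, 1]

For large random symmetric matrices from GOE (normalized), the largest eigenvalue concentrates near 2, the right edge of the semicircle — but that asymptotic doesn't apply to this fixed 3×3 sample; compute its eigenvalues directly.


Since M is real symmetric, all three eigenvalues are real; they are the roots of det(λI − M) = λ³ − (tr M) λ² + s λ − det M, where s is the sum of the principal 2×2 minors.
tr M = -1 + 2 + 1 = 2.
s = ((-1)·2 − (-2)²) + ((-1)·1 − 0²) + (2·1 − 0²) = -6 + (-1) + 2 = -5.
det M (expand along row 1) = (-1)·2 − (-2)·(-2) + 0·0 = -6.
Characteristic polynomial: λ³ − 2λ² − 5λ + 6 = 0.
Substitute λ = y + (tr M)/3 = y + 0.666667 to remove the quadratic term: y³ + p·y + q = 0 with p = s − (tr M)²/3 = -6.333333 and q = −2(tr M)³/27 + (tr M)·s/3 − det M = 2.074074.
Three real roots ⇒ use the trigonometric (Viète) form: r = 2√(−p/3) = 2.905933, φ = arccos(3q/(p·r)) = arccos(-0.338086) = 1.915679 rad.
y_k = r·cos(φ/3 − 2πk/3) for k = 0, 1, 2 gives y = 2.333333, 0.333333, -2.666667.
λ_k = y_k + 0.666667 gives λ = 3.0000, 1.0000, -2.0000 (check: the sum is 2.0000 = tr M).

Hence λ_max = 3.0000 and λ_min = -2.0000.
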